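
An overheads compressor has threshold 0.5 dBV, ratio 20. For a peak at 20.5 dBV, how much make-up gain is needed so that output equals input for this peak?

Without make-up, output = threshold + overshoot/20 = 0.5 + 1 = 1.5 dBV.
Gap to target: 19 dB.

19 dB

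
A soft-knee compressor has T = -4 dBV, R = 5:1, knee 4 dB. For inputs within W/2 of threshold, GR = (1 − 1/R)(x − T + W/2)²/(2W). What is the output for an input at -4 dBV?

x − T + W/2 = -4 − (-4) + 2 = 2.
GR = (1 − 1/5) × 2² / 8 = 0.8 × 4 / 8 = 0.4 dB.
Output = -4 − 0.4 = -4.4 dBV.

-4.4 dBV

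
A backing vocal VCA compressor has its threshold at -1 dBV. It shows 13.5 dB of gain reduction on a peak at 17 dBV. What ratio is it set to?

4:1

Input overshoot = 17 − (-1) = 18 dB.
Output overshoot = 18 − 13.5 = 4.5 dB.
Ratio = input overshoot / output overshoot = 18 / 4.5 = 4.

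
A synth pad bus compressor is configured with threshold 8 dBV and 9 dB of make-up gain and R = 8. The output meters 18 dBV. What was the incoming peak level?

16 dBV

Before make-up, the level was 18 − 9 = 9 dBV.
That's 1 dB above the 8 dBV threshold.
Before 8:1 compression the overshoot was 1 × 8 = 8 dB, so input = 8 + 8 = 16 dBV.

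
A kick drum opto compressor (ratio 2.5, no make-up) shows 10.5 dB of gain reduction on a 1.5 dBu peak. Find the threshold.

-16 dBu

Input is 17.5 dB above T (since output overshoot × R = input overshoot: (-9 − T)·2.5 = 1.5 − T gives T = -16 dBu).
Check: -16 + (1.5 − (-16))/2.5 = -16 + 7 = -9 dBu. ✓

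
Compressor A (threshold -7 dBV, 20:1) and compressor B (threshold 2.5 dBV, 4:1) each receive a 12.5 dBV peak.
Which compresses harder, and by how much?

A: GR = 19.5 − 19.5/20 = 18.525 dB.
B: GR = 10 − 10/4 = 7.5 dB.
Difference: 11.025 dB in favour of A.

A, by 11.025 dB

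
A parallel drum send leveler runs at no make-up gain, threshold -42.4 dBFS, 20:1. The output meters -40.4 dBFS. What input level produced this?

That's 2 dB above the -42.4 dBFS threshold.
Before 20:1 compression the overshoot was 2 × 20 = 40 dB, so input = -42.4 + 40 = -2.4 dBFS.

-2.4 dBFS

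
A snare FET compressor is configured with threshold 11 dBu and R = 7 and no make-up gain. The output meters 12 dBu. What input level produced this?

That's 1 dB above the 11 dBu threshold.
Before 7:1 compression the overshoot was 1 × 7 = 7 dB, so input = 11 + 7 = 18 dBu.

18 dBu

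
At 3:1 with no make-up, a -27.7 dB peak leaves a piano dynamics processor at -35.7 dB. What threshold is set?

Let T be the threshold. Output overshoot = (input overshoot)/R, so -35.7 − T = (-27.7 − T)/3.
3·(-35.7 − T) = -27.7 − T → 2·T = -107.1 − (-27.7) = -79.4.
T = -79.4/2 = -39.7 dB.

-39.7 dB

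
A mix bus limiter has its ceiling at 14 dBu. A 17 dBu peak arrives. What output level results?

14 dBu

At ∞:1, everything above 14 dBu is held at the ceiling.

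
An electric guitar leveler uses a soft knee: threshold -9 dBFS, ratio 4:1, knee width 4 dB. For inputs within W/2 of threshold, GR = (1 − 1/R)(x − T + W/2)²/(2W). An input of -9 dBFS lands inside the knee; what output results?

x − T + W/2 = -9 − (-9) + 2 = 2.
GR = (1 − 1/4) × 2² / 8 = 0.75 × 4 / 8 = 0.375 dB.
Output = -9 − 0.375 = -9.375 dBFS.

-9.375 dBFS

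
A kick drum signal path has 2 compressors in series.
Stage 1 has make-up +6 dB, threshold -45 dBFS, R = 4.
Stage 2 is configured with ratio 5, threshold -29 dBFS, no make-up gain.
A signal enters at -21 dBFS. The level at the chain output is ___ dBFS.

Stage 1: overshoot 24 dB → 24/4 = 6 dB → -39 dBFS; +6 dB make-up → -33 dBFS.
Stage 2: -33 dBFS ≤ -29 dBFS, so stage 2 doesn't engage; output -33 dBFS.

-33 dBFS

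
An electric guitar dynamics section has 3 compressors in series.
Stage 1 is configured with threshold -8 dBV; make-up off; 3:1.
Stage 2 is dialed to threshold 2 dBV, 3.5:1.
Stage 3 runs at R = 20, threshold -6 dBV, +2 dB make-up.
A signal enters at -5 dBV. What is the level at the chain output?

Stage 1: overshoot 3 dB → 3/3 = 1 dB → -7 dBV.
Stage 2: below threshold (-7 ≤ 2); passes unchanged; output -7 dBV.
Stage 3: -7 dBV ≤ -6 dBV, so stage 3 doesn't engage; make-up brings it to -5 dBV.

-5 dBV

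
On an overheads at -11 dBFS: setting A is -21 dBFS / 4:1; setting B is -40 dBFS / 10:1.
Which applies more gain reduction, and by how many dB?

B, by 18.6 dB

A: GR = 10 − 10/4 = 7.5 dB.
B: GR = 29 − 29/10 = 26.1 dB.
B applies 18.6 dB more gain reduction.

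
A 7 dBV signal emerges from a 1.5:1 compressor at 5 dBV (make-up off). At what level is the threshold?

1 dBV

Input is 6 dB above T (since output overshoot × R = input overshoot: (5 − T)·1.5 = 7 − T gives T = 1 dBV).
Check: 1 + (7 − 1)/1.5 = 1 + 4 = 5 dBV. ✓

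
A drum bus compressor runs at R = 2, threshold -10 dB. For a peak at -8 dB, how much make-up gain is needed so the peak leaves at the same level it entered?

1 dB

Without make-up, output = threshold + overshoot/2 = -10 + 1 = -9 dB.
Gap to target: 1 dB.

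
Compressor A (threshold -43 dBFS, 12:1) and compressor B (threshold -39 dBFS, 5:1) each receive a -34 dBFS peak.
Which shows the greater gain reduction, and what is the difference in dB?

A, by 4.25 dB

A: overshoot 9 dB → output overshoot 0.75 dB → GR 8.25 dB.
B: overshoot 5 dB → output overshoot 1 dB → GR 4 dB.
Difference: 4.25 dB in favour of A.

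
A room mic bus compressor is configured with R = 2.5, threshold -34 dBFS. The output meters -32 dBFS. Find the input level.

-29 dBFS

Post-compression overshoot = -32 − (-34) = 2 dB.
Undo the ratio: input overshoot = 2 × 2.5 = 5 dB, giving input = -29 dBFS.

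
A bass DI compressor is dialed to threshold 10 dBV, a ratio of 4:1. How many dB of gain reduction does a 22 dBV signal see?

9 dB

Overshoot = 22 − 10 = 12 dB.
At 4:1, output sits 12/4 = 3 dB above threshold.
Gain reduction = 12 − 3 = 9 dB.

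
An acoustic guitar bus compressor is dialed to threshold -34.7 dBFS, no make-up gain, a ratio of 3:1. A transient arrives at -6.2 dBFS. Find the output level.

-25.2 dBFS

The input is 28.5 dB above the -34.7 dBFS threshold.
The 28.5 dB excess becomes 9.5 dB after 3:1 reduction.
Output = -34.7 + 9.5 = -25.2 dBFS.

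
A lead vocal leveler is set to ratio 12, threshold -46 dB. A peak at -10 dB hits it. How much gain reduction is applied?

The signal is 36 dB above threshold.
At 12:1, output sits 36/12 = 3 dB above threshold.
So the signal is attenuated by 36 − 3 = 33 dB.

33 dB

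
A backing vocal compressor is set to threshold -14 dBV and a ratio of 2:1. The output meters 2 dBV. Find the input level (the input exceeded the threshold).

18 dBV

Post-compression overshoot = 2 − (-14) = 16 dB.
Undo the ratio: input overshoot = 16 × 2 = 32 dB, giving input = 18 dBV.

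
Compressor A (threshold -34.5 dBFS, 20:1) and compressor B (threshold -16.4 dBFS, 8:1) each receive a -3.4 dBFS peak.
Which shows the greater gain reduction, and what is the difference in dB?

A, by 18.17 dB

A: GR = 31.1 − 31.1/20 = 29.545 dB.
B: GR = 13 − 13/8 = 11.375 dB.
Difference: 18.17 dB in favour of A.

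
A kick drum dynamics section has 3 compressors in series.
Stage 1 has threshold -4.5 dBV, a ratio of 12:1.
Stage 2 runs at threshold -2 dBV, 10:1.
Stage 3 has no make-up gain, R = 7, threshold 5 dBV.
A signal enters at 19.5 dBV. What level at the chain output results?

Stage 1: overshoot 24 dB → 24/12 = 2 dB → -2.5 dBV.
Stage 2: below threshold (-2.5 ≤ -2); passes unchanged; output -2.5 dBV.
Stage 3: -2.5 dBV ≤ 5 dBV, so stage 3 doesn't engage; output -2.5 dBV.

-2.5 dBV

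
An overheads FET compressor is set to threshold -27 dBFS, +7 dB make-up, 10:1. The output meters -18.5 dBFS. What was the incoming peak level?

-12 dBFS

Remove make-up: -18.5 − 7 = -25.5 dBFS.
Post-compression overshoot = -25.5 − (-27) = 1.5 dB.
Undo the ratio: input overshoot = 1.5 × 10 = 15 dB, giving input = -12 dBFS.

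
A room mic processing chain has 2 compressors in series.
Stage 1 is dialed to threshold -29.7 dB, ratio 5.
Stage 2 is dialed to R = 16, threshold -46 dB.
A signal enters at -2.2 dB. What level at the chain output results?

Stage 1: -2.2 dB is 27.5 dB over -29.7 dB; at 5:1 that becomes 5.5 dB over, giving -24.2 dB.
Stage 2: -24.2 dB is 21.8 dB over -46 dB; at 16:1 that becomes 1.3625 dB over, giving -44.6375 dB.

-44.6375 dB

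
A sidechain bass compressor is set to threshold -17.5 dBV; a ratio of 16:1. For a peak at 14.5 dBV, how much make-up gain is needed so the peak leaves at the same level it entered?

Without make-up, output = threshold + overshoot/16 = -17.5 + 2 = -15.5 dBV.
Gap to target: 30 dB.

30 dB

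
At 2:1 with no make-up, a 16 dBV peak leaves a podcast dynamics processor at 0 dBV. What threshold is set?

-16 dBV

Input is 32 dB above T (since output overshoot × R = input overshoot: (0 − T)·2 = 16 − T gives T = -16 dBV).
Check: -16 + (16 − (-16))/2 = -16 + 16 = 0 dBV. ✓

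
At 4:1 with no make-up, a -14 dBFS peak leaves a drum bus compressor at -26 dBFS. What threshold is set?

-30 dBFS

Let T be the threshold. Output overshoot = (input overshoot)/R, so -26 − T = (-14 − T)/4.
4·(-26 − T) = -14 − T → 3·T = -104 − (-14) = -90.
T = -90/3 = -30 dBFS.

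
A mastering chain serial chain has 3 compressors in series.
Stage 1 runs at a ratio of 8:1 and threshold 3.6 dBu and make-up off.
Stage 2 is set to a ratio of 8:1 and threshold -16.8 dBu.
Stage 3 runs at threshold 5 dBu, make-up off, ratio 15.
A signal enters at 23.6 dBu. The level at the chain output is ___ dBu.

Stage 1: 23.6 dBu is 20 dB over 3.6 dBu; at 8:1 that becomes 2.5 dB over, giving 6.1 dBu.
Stage 2: 22.9 dB above -16.8 dBu, reduced 8:1 to 2.8625 dB above → -13.9375 dBu.
Stage 3: below threshold (-13.9375 ≤ 5); passes unchanged; output -13.9375 dBu.

-13.9375 dBu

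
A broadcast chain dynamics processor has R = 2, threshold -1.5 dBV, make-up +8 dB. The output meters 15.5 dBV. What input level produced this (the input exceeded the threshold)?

Stripping the +8 dB make-up gives 7.5 dBV at the gain stage.
That's 9 dB above the -1.5 dBV threshold.
Undo the ratio: input overshoot = 9 × 2 = 18 dB, giving input = 16.5 dBV.

16.5 dBV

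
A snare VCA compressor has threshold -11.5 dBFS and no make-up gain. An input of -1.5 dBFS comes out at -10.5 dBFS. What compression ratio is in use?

10:1

Input overshoot = -1.5 − (-11.5) = 10 dB; output overshoot = -10.5 − (-11.5) = 1 dB.
Ratio = 10 / 1 = 10.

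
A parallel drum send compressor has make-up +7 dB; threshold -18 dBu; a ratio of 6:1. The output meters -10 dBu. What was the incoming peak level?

Before make-up, the level was -10 − 7 = -17 dBu.
Post-compression overshoot = -17 − (-18) = 1 dB.
Input overshoot = R × output overshoot = 6 dB → input = -18 + 6 = -12 dBu.

-12 dBu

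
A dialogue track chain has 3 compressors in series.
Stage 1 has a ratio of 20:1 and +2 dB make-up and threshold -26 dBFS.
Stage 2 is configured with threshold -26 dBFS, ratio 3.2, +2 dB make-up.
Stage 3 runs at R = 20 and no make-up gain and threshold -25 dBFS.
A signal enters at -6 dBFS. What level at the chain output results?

Stage 1: -6 dBFS is 20 dB over -26 dBFS; at 20:1 that becomes 1 dB over, giving -25 dBFS; +2 dB make-up → -23 dBFS.
Stage 2: overshoot 3 dB → 3/3.2 = 0.9375 dB → -25.0625 dBFS; +2 dB make-up → -23.0625 dBFS.
Stage 3: overshoot 1.9375 dB → 1.9375/20 = 0.096875 dB → -24.903125 dBFS.

-24.903125 dBFS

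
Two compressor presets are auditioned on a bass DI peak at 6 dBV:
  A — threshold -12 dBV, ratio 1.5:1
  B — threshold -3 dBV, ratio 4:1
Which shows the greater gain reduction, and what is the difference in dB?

A: 18 dB over, compressed to 12 dB over, so 6 dB of GR.
B: 9 dB over, compressed to 2.25 dB over, so 6.75 dB of GR.
Difference: 0.75 dB in favour of B.

B, by 0.75 dB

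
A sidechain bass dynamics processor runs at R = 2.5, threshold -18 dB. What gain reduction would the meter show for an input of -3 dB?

9 dB

The signal is 15 dB above threshold.
After 2.5:1 compression the overshoot becomes 15/2.5 = 6 dB.
So the signal is attenuated by 15 − 6 = 9 dB.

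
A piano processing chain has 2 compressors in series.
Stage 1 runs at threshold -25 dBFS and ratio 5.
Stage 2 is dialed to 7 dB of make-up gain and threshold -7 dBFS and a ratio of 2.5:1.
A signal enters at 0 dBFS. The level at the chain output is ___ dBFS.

-13 dBFS

Stage 1: overshoot 25 dB → 25/5 = 5 dB → -20 dBFS.
Stage 2: -20 dBFS is at or below the -7 dBFS threshold — no compression; make-up brings it to -13 dBFS.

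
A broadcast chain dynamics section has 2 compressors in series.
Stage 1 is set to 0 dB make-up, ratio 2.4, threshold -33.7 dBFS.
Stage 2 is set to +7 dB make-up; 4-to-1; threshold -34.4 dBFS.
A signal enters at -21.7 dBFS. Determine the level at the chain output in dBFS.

Stage 1: overshoot 12 dB → 12/2.4 = 5 dB → -28.7 dBFS.
Stage 2: -28.7 dBFS is 5.7 dB over -34.4 dBFS; at 4:1 that becomes 1.425 dB over, giving -32.975 dBFS; +7 dB make-up → -25.975 dBFS.

-25.975 dBFS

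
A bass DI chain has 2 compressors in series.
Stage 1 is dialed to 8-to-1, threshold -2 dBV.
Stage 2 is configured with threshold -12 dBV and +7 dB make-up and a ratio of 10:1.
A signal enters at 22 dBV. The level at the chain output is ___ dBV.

-3.7 dBV

Stage 1: 22 dBV is 24 dB over -2 dBV; at 8:1 that becomes 3 dB over, giving 1 dBV.
Stage 2: overshoot 13 dB → 13/10 = 1.3 dB → -10.7 dBV; +7 dB make-up → -3.7 dBV.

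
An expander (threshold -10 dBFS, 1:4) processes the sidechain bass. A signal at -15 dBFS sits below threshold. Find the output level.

-30 dBFS

Below threshold, a 1:4 expander applies gain = (4−1)×(T − x) of attenuation.
(4−1) × 5 = 15 dB, so output = -15 − 15 = -30 dBFS.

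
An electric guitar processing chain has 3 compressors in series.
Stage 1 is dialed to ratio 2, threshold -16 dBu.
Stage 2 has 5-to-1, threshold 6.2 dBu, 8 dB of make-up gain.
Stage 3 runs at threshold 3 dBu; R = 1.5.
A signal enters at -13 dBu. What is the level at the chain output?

-6.5 dBu

Stage 1: overshoot 3 dB → 3/2 = 1.5 dB → -14.5 dBu.
Stage 2: -14.5 dBu is at or below the 6.2 dBu threshold — no compression; make-up brings it to -6.5 dBu.
Stage 3: -6.5 dBu is at or below the 3 dBu threshold — no compression; output -6.5 dBu.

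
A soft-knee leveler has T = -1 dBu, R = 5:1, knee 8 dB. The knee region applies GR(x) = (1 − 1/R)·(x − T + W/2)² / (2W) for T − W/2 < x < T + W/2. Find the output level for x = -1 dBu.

-1.8 dBu

x − T + W/2 = -1 − (-1) + 4 = 4.
GR = (1 − 1/5) × 4² / 16 = 0.8 × 16 / 16 = 0.8 dB.
Output = -1 − 0.8 = -1.8 dBu.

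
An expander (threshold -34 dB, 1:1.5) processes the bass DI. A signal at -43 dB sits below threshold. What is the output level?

-47.5 dB

The input is 9 dB below the -34 dB threshold.
A 1:1.5 expander multiplies undershoot by 1.5: 9 × 1.5 = 13.5 dB below threshold.
Output = -34 − 13.5 = -47.5 dB.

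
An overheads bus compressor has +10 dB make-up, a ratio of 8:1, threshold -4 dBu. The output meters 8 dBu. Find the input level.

Remove make-up: 8 − 10 = -2 dBu.
The compressed level sits -2 − (-4) = 2 dB over threshold.
Input overshoot = R × output overshoot = 16 dB → input = -4 + 16 = 12 dBu.

12 dBu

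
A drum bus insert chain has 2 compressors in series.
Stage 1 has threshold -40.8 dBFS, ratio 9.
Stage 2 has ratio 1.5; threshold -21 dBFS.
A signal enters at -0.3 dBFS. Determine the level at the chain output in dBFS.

-36.3 dBFS

Stage 1: -0.3 dBFS is 40.5 dB over -40.8 dBFS; at 9:1 that becomes 4.5 dB over, giving -36.3 dBFS.
Stage 2: -36.3 dBFS is at or below the -21 dBFS threshold — no compression; output -36.3 dBFS.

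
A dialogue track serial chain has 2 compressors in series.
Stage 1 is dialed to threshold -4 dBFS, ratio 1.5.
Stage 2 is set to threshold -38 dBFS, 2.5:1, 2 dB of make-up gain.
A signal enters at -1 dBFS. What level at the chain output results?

Stage 1: overshoot 3 dB → 3/1.5 = 2 dB → -2 dBFS.
Stage 2: -2 dBFS is 36 dB over -38 dBFS; at 2.5:1 that becomes 14.4 dB over, giving -23.6 dBFS; +2 dB make-up → -21.6 dBFS.

-21.6 dBFS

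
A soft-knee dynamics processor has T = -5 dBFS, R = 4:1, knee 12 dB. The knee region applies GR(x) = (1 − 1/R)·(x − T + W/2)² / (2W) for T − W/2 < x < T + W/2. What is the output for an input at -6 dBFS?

-6.78125 dBFS

x − T + W/2 = -6 − (-5) + 6 = 5.
GR = (1 − 1/4) × 5² / 24 = 0.75 × 25 / 24 = 0.78125 dB.
Output = -6 − 0.78125 = -6.78125 dBFS.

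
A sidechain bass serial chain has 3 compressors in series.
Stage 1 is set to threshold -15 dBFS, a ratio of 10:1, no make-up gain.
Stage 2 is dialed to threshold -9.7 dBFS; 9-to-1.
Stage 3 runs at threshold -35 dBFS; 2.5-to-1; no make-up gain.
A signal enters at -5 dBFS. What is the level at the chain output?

Stage 1: 10 dB above -15 dBFS, reduced 10:1 to 1 dB above → -14 dBFS.
Stage 2: -14 dBFS is at or below the -9.7 dBFS threshold — no compression; output -14 dBFS.
Stage 3: overshoot 21 dB → 21/2.5 = 8.4 dB → -26.6 dBFS.

-26.6 dBFS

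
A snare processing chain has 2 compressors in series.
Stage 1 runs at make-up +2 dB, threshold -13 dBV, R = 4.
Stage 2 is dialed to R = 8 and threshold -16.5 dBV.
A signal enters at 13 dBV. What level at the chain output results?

Stage 1: overshoot 26 dB → 26/4 = 6.5 dB → -6.5 dBV; +2 dB make-up → -4.5 dBV.
Stage 2: -4.5 dBV is 12 dB over -16.5 dBV; at 8:1 that becomes 1.5 dB over, giving -15 dBV.

-15 dBV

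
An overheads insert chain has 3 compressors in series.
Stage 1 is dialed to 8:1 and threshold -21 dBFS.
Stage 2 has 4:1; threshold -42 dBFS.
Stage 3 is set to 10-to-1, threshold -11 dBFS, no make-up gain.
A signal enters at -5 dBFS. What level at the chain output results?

-36.25 dBFS

Stage 1: overshoot 16 dB → 16/8 = 2 dB → -19 dBFS.
Stage 2: overshoot 23 dB → 23/4 = 5.75 dB → -36.25 dBFS.
Stage 3: -36.25 dBFS ≤ -11 dBFS, so stage 3 doesn't engage; output -36.25 dBFS.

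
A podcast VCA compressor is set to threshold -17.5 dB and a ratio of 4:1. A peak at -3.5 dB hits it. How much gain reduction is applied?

10.5 dB

-3.5 dB exceeds the threshold by 14 dB.
A 4:1 ratio leaves 3.5 dB of that excess.
Gain reduction = 14 − 3.5 = 10.5 dB.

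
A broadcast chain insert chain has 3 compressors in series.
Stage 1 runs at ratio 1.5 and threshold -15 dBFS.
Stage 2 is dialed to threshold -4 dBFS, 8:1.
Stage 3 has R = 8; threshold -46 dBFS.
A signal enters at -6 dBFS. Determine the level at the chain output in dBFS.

-41.375 dBFS

Stage 1: overshoot 9 dB → 9/1.5 = 6 dB → -9 dBFS.
Stage 2: below threshold (-9 ≤ -4); passes unchanged; output -9 dBFS.
Stage 3: -9 dBFS is 37 dB over -46 dBFS; at 8:1 that becomes 4.625 dB over, giving -41.375 dBFS.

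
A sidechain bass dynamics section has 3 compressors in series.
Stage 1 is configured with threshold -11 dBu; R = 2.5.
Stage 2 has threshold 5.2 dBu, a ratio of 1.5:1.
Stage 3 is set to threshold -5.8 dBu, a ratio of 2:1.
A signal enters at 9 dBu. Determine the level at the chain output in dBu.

-4.4 dBu

Stage 1: 9 dBu is 20 dB over -11 dBu; at 2.5:1 that becomes 8 dB over, giving -3 dBu.
Stage 2: -3 dBu is at or below the 5.2 dBu threshold — no compression; output -3 dBu.
Stage 3: overshoot 2.8 dB → 2.8/2 = 1.4 dB → -4.4 dBu.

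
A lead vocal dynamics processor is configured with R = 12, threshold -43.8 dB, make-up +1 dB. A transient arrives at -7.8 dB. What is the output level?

Overshoot: -7.8 − (-43.8) = 36 dB.
The 36 dB excess becomes 3 dB after 12:1 reduction.
So the level is -43.8 + 3 = -40.8 dB; make-up adds 1 dB, giving -39.8 dB.

-39.8 dB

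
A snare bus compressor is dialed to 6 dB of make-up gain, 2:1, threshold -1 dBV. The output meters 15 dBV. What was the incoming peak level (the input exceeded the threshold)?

19 dBV

Stripping the +6 dB make-up gives 9 dBV at the gain stage.
The compressed level sits 9 − (-1) = 10 dB over threshold.
Before 2:1 compression the overshoot was 10 × 2 = 20 dB, so input = -1 + 20 = 19 dBV.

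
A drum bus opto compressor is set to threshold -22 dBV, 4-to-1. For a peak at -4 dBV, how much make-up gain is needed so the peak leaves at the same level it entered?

The peak compresses to -22 + 18/4 = -17.5 dBV.
To reach -4 dBV requires -4 − (-17.5) = 13.5 dB of make-up.

13.5 dB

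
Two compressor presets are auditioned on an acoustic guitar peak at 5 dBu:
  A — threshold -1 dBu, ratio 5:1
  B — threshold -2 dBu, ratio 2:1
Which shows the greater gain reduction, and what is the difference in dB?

A, by 1.3 dB

A: GR = 6 − 6/5 = 4.8 dB.
B: GR = 7 − 7/2 = 3.5 dB.
A reduces 1.3 dB more.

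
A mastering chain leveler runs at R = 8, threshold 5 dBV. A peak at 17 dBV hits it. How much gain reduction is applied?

Overshoot = 17 − 5 = 12 dB.
At 8:1, output sits 12/8 = 1.5 dB above threshold.
GR = overshoot in − overshoot out = 12 − 1.5 = 10.5 dB.

10.5 dB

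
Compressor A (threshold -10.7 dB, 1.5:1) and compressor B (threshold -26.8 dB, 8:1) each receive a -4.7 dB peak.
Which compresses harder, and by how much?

A: 6 dB over, compressed to 4 dB over, so 2 dB of GR.
B: 22.1 dB over, compressed to 2.7625 dB over, so 19.3375 dB of GR.
B reduces 17.3375 dB more.

B, by 17.3375 dB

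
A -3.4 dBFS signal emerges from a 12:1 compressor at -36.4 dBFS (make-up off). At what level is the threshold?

Gain reduction = -3.4 − (-36.4) = 33 dB; output overshoot = GR / (R − 1) = 33 / 11 = 3 dB.
Threshold = output − output overshoot = -36.4 − 3 = -39.4 dBFS.

-39.4 dBFS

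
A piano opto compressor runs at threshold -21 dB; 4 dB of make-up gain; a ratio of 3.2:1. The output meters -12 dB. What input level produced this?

-5 dB

Before make-up, the level was -12 − 4 = -16 dB.
Post-compression overshoot = -16 − (-21) = 5 dB.
Input overshoot = R × output overshoot = 16 dB → input = -21 + 16 = -5 dB.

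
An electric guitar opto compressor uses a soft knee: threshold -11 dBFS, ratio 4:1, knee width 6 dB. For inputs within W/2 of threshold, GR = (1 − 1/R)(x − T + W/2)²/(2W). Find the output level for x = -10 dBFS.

-11 dBFS

x − T + W/2 = -10 − (-11) + 3 = 4.
GR = (1 − 1/4) × 4² / 12 = 0.75 × 16 / 12 = 1 dB.
Output = -10 − 1 = -11 dBFS.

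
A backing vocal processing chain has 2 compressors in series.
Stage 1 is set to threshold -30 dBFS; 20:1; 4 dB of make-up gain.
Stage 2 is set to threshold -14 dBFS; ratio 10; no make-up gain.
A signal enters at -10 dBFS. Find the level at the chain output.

Stage 1: overshoot 20 dB → 20/20 = 1 dB → -29 dBFS; +4 dB make-up → -25 dBFS.
Stage 2: -25 dBFS is at or below the -14 dBFS threshold — no compression; output -25 dBFS.

-25 dBFS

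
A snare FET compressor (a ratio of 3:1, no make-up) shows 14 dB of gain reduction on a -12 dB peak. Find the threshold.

-33 dB

Input is 21 dB above T (since output overshoot × R = input overshoot: (-26 − T)·3 = -12 − T gives T = -33 dB).
Check: -33 + (-12 − (-33))/3 = -33 + 7 = -26 dB. ✓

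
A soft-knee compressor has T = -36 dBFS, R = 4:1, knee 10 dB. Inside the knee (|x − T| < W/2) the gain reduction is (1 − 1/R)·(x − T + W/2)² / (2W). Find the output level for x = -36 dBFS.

-36.9375 dBFS

x − T + W/2 = -36 − (-36) + 5 = 5.
GR = (1 − 1/4) × 5² / 20 = 0.75 × 25 / 20 = 0.9375 dB.
Output = -36 − 0.9375 = -36.9375 dBFS.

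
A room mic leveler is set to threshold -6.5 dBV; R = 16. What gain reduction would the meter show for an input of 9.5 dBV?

Overshoot = 9.5 − (-6.5) = 16 dB.
A 16:1 ratio leaves 1 dB of that excess.
GR = overshoot in − overshoot out = 16 − 1 = 15 dB.

15 dB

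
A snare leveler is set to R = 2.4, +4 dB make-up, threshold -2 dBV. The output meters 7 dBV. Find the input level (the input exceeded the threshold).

Before make-up, the level was 7 − 4 = 3 dBV.
Post-compression overshoot = 3 − (-2) = 5 dB.
Input overshoot = R × output overshoot = 12 dB → input = -2 + 12 = 10 dBV.

10 dBV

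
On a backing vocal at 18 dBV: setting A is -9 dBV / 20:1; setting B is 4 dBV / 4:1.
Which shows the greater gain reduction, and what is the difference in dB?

A, by 15.15 dB

A: 27 dB over, compressed to 1.35 dB over, so 25.65 dB of GR.
B: 14 dB over, compressed to 3.5 dB over, so 10.5 dB of GR.
Difference: 15.15 dB in favour of A.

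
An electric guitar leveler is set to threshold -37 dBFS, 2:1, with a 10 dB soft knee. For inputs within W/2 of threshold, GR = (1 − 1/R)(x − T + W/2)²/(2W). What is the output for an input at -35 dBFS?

-36.225 dBFS

x − T + W/2 = -35 − (-37) + 5 = 7.
GR = (1 − 1/2) × 7² / 20 = 0.5 × 49 / 20 = 1.225 dB.
Output = -35 − 1.225 = -36.225 dBFS.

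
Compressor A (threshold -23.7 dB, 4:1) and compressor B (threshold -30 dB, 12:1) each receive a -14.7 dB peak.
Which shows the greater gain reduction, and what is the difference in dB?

B, by 7.275 dB

A: GR = 9 − 9/4 = 6.75 dB.
B: GR = 15.3 − 15.3/12 = 14.025 dB.
B applies 7.275 dB more gain reduction.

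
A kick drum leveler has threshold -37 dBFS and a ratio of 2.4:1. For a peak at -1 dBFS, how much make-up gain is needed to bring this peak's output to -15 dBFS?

The peak compresses to -37 + 36/2.4 = -22 dBFS.
To reach -15 dBFS requires -15 − (-22) = 7 dB of make-up.

7 dB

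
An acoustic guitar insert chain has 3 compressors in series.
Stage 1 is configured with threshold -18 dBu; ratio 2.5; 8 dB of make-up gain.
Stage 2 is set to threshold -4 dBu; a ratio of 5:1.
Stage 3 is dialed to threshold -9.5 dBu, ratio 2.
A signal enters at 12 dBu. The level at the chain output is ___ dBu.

Stage 1: 12 dBu is 30 dB over -18 dBu; at 2.5:1 that becomes 12 dB over, giving -6 dBu; +8 dB make-up → 2 dBu.
Stage 2: 2 dBu is 6 dB over -4 dBu; at 5:1 that becomes 1.2 dB over, giving -2.8 dBu.
Stage 3: -2.8 dBu is 6.7 dB over -9.5 dBu; at 2:1 that becomes 3.35 dB over, giving -6.15 dBu.

-6.15 dBu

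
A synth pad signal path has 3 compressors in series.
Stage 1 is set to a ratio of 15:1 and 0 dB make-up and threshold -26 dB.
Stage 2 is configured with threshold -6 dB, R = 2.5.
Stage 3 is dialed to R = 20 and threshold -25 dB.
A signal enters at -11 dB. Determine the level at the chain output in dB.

Stage 1: 15 dB above -26 dB, reduced 15:1 to 1 dB above → -25 dB.
Stage 2: -25 dB is at or below the -6 dB threshold — no compression; output -25 dB.
Stage 3: -25 dB ≤ -25 dB, so stage 3 doesn't engage; output -25 dB.

-25 dB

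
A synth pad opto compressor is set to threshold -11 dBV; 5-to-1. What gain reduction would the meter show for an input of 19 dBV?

24 dB

Overshoot = 19 − (-11) = 30 dB.
After 5:1 compression the overshoot becomes 30/5 = 6 dB.
So the signal is attenuated by 30 − 6 = 24 dB.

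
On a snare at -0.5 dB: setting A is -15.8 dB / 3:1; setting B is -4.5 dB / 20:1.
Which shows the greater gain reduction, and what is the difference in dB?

A: overshoot 15.3 dB → output overshoot 5.1 dB → GR 10.2 dB.
B: overshoot 4 dB → output overshoot 0.2 dB → GR 3.8 dB.
Difference: 6.4 dB in favour of A.

A, by 6.4 dB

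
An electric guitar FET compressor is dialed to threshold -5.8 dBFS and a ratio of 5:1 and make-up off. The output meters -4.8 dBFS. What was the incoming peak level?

-0.8 dBFS

The compressed level sits -4.8 − (-5.8) = 1 dB over threshold.
Input overshoot = R × output overshoot = 5 dB → input = -5.8 + 5 = -0.8 dBFS.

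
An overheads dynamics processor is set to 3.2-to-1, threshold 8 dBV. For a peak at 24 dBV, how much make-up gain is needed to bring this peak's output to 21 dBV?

8 dB

The peak compresses to 8 + 16/3.2 = 13 dBV.
To reach 21 dBV requires 21 − 13 = 8 dB of make-up.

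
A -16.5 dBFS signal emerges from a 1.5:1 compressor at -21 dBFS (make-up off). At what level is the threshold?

-30 dBFS

Input is 13.5 dB above T (since output overshoot × R = input overshoot: (-21 − T)·1.5 = -16.5 − T gives T = -30 dBFS).
Check: -30 + (-16.5 − (-30))/1.5 = -30 + 9 = -21 dBFS. ✓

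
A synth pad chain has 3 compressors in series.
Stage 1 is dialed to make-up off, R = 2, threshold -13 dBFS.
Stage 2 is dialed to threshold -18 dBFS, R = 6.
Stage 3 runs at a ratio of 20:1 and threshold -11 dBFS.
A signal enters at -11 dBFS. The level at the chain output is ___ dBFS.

Stage 1: -11 dBFS is 2 dB over -13 dBFS; at 2:1 that becomes 1 dB over, giving -12 dBFS.
Stage 2: overshoot 6 dB → 6/6 = 1 dB → -17 dBFS.
Stage 3: below threshold (-17 ≤ -11); passes unchanged; output -17 dBFS.

-17 dBFS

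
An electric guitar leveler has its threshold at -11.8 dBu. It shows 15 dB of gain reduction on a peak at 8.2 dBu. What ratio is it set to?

4:1

Input overshoot = 8.2 − (-11.8) = 20 dB.
Output overshoot = 20 − 15 = 5 dB.
Ratio = input overshoot / output overshoot = 20 / 5 = 4.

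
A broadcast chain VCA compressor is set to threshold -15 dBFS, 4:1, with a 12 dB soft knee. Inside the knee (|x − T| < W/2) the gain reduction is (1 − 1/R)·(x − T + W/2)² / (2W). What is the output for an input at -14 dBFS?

x − T + W/2 = -14 − (-15) + 6 = 7.
GR = (1 − 1/4) × 7² / 24 = 0.75 × 49 / 24 = 1.53125 dB.
Output = -14 − 1.53125 = -15.53125 dBFS.

-15.53125 dBFS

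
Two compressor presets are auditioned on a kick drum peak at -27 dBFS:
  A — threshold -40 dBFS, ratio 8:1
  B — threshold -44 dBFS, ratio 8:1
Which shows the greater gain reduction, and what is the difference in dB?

B, by 3.5 dB

A: 13 dB over, compressed to 1.625 dB over, so 11.375 dB of GR.
B: 17 dB over, compressed to 2.125 dB over, so 14.875 dB of GR.
B reduces 3.5 dB more.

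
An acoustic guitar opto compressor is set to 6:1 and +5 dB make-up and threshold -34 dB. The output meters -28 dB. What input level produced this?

Stripping the +5 dB make-up gives -33 dB at the gain stage.
Post-compression overshoot = -33 − (-34) = 1 dB.
Before 6:1 compression the overshoot was 1 × 6 = 6 dB, so input = -34 + 6 = -28 dB.

-28 dB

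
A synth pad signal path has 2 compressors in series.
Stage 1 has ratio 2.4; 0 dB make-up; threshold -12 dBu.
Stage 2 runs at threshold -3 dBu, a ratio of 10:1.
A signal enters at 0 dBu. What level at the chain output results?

Stage 1: 12 dB above -12 dBu, reduced 2.4:1 to 5 dB above → -7 dBu.
Stage 2: below threshold (-7 ≤ -3); passes unchanged; output -7 dBu.

-7 dBu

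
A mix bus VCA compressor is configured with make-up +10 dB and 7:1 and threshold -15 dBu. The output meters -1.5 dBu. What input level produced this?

Remove make-up: -1.5 − 10 = -11.5 dBu.
That's 3.5 dB above the -15 dBu threshold.
Before 7:1 compression the overshoot was 3.5 × 7 = 24.5 dB, so input = -15 + 24.5 = 9.5 dBu.

9.5 dBu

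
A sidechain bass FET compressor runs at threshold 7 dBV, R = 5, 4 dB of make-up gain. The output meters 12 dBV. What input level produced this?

12 dBV

Before make-up, the level was 12 − 4 = 8 dBV.
Post-compression overshoot = 8 − 7 = 1 dB.
Before 5:1 compression the overshoot was 1 × 5 = 5 dB, so input = 7 + 5 = 12 dBV.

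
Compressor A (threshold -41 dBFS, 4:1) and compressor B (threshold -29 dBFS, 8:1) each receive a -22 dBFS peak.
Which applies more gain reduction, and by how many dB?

A, by 8.125 dB

A: overshoot 19 dB → output overshoot 4.75 dB → GR 14.25 dB.
B: overshoot 7 dB → output overshoot 0.875 dB → GR 6.125 dB.
A reduces 8.125 dB more.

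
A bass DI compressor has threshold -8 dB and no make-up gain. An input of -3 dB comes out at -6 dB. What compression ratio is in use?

Input overshoot = -3 − (-8) = 5 dB; output overshoot = -6 − (-8) = 2 dB.
Ratio = 5 / 2 = 2.5.

2.5:1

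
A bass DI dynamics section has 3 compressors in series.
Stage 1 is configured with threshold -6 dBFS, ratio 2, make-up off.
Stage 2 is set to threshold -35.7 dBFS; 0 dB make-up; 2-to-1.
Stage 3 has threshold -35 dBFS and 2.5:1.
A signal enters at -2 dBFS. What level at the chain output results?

-28.94 dBFS

Stage 1: -2 dBFS is 4 dB over -6 dBFS; at 2:1 that becomes 2 dB over, giving -4 dBFS.
Stage 2: 31.7 dB above -35.7 dBFS, reduced 2:1 to 15.85 dB above → -19.85 dBFS.
Stage 3: -19.85 dBFS is 15.15 dB over -35 dBFS; at 2.5:1 that becomes 6.06 dB over, giving -28.94 dBFS.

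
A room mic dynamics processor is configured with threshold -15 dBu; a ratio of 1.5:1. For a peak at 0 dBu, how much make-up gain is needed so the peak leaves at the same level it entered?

5 dB

The peak compresses to -15 + 15/1.5 = -5 dBu.
To reach 0 dBu requires 0 − (-5) = 5 dB of make-up.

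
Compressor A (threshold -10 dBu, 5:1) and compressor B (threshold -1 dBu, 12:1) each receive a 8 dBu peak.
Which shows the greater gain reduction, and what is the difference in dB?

A, by 6.15 dB

A: 18 dB over, compressed to 3.6 dB over, so 14.4 dB of GR.
B: 9 dB over, compressed to 0.75 dB over, so 8.25 dB of GR.
A reduces 6.15 dB more.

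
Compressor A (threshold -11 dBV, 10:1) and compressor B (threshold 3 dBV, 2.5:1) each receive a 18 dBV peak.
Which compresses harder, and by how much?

A: GR = 29 − 29/10 = 26.1 dB.
B: GR = 15 − 15/2.5 = 9 dB.
A reduces 17.1 dB more.

A, by 17.1 dB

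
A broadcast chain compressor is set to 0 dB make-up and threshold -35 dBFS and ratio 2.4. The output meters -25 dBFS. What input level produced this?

-11 dBFS

Post-compression overshoot = -25 − (-35) = 10 dB.
Undo the ratio: input overshoot = 10 × 2.4 = 24 dB, giving input = -11 dBFS.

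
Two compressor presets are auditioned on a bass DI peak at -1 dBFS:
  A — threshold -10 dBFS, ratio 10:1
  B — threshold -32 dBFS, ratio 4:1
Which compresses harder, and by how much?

B, by 15.15 dB

A: 9 dB over, compressed to 0.9 dB over, so 8.1 dB of GR.
B: 31 dB over, compressed to 7.75 dB over, so 23.25 dB of GR.
Difference: 15.15 dB in favour of B.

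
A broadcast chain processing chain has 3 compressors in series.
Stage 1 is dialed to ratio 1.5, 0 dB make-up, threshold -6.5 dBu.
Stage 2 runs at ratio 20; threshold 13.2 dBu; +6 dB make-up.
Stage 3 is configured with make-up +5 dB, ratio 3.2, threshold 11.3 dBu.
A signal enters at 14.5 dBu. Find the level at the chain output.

16.9875 dBu

Stage 1: overshoot 21 dB → 21/1.5 = 14 dB → 7.5 dBu.
Stage 2: below threshold (7.5 ≤ 13.2); passes unchanged; make-up brings it to 13.5 dBu.
Stage 3: 13.5 dBu is 2.2 dB over 11.3 dBu; at 3.2:1 that becomes 0.6875 dB over, giving 11.9875 dBu; +5 dB make-up → 16.9875 dBu.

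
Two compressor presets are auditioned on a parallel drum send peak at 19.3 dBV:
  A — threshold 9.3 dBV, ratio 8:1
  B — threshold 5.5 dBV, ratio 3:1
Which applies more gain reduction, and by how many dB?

A: GR = 10 − 10/8 = 8.75 dB.
B: GR = 13.8 − 13.8/3 = 9.2 dB.
B applies 0.45 dB more gain reduction.

B, by 0.45 dB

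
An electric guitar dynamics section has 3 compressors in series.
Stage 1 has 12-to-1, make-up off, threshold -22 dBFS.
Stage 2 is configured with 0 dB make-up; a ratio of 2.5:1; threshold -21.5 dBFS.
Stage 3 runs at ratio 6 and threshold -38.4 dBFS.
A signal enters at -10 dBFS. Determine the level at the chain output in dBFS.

Stage 1: -10 dBFS is 12 dB over -22 dBFS; at 12:1 that becomes 1 dB over, giving -21 dBFS.
Stage 2: -21 dBFS is 0.5 dB over -21.5 dBFS; at 2.5:1 that becomes 0.2 dB over, giving -21.3 dBFS.
Stage 3: -21.3 dBFS is 17.1 dB over -38.4 dBFS; at 6:1 that becomes 2.85 dB over, giving -35.55 dBFS.

-35.55 dBFS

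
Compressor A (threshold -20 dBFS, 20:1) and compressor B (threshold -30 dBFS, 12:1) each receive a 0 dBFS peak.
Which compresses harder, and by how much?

A: overshoot 20 dB → output overshoot 1 dB → GR 19 dB.
B: overshoot 30 dB → output overshoot 2.5 dB → GR 27.5 dB.
B reduces 8.5 dB more.

B, by 8.5 dB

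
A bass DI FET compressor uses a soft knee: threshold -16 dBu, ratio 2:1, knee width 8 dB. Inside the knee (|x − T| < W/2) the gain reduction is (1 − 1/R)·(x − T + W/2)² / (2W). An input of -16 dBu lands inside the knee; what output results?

x − T + W/2 = -16 − (-16) + 4 = 4.
GR = (1 − 1/2) × 4² / 16 = 0.5 × 16 / 16 = 0.5 dB.
Output = -16 − 0.5 = -16.5 dBu.

-16.5 dBu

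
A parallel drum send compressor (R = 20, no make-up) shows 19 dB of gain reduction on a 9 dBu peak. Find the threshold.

Let T be the threshold. Output overshoot = (input overshoot)/R, so -10 − T = (9 − T)/20.
20·(-10 − T) = 9 − T → 19·T = -200 − 9 = -209.
T = -209/19 = -11 dBu.

-11 dBu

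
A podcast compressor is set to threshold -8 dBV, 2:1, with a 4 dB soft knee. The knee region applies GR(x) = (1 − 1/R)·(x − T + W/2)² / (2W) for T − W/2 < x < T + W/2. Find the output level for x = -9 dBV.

x − T + W/2 = -9 − (-8) + 2 = 1.
GR = (1 − 1/2) × 1² / 8 = 0.5 × 1 / 8 = 0.0625 dB.
Output = -9 − 0.0625 = -9.0625 dBV.

-9.0625 dBV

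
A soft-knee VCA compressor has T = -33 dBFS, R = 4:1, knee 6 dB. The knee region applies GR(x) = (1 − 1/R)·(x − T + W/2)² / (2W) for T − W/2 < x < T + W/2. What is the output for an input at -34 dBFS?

x − T + W/2 = -34 − (-33) + 3 = 2.
GR = (1 − 1/4) × 2² / 12 = 0.75 × 4 / 12 = 0.25 dB.
Output = -34 − 0.25 = -34.25 dBFS.

-34.25 dBFS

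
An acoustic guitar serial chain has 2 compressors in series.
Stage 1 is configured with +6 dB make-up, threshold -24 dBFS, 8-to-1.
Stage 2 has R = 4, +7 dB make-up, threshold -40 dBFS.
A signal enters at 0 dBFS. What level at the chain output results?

-26.75 dBFS

Stage 1: 24 dB above -24 dBFS, reduced 8:1 to 3 dB above → -21 dBFS; +6 dB make-up → -15 dBFS.
Stage 2: -15 dBFS is 25 dB over -40 dBFS; at 4:1 that becomes 6.25 dB over, giving -33.75 dBFS; +7 dB make-up → -26.75 dBFS.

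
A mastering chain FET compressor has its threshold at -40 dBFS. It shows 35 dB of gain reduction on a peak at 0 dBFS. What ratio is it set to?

8:1

Input overshoot = 0 − (-40) = 40 dB.
Output overshoot = 40 − 35 = 5 dB.
Ratio = input overshoot / output overshoot = 40 / 5 = 8.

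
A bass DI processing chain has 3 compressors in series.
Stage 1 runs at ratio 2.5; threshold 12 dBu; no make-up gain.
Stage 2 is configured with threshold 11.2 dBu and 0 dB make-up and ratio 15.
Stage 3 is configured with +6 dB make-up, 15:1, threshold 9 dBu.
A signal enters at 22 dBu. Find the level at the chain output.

Stage 1: 22 dBu is 10 dB over 12 dBu; at 2.5:1 that becomes 4 dB over, giving 16 dBu.
Stage 2: 4.8 dB above 11.2 dBu, reduced 15:1 to 0.32 dB above → 11.52 dBu.
Stage 3: 11.52 dBu is 2.52 dB over 9 dBu; at 15:1 that becomes 0.168 dB over, giving 9.168 dBu; +6 dB make-up → 15.168 dBu.

15.168 dBu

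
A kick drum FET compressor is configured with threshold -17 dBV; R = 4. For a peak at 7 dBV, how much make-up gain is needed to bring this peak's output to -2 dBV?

9 dB

Without make-up, output = threshold + overshoot/4 = -17 + 6 = -11 dBV.
Gap to target: 9 dB.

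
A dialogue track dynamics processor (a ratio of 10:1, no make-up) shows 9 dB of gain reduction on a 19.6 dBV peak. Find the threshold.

Input is 10 dB above T (since output overshoot × R = input overshoot: (10.6 − T)·10 = 19.6 − T gives T = 9.6 dBV).
Check: 9.6 + (19.6 − 9.6)/10 = 9.6 + 1 = 10.6 dBV. ✓

9.6 dBV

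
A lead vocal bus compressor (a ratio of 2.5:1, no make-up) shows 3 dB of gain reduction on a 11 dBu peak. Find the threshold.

Gain reduction = 11 − 8 = 3 dB; output overshoot = GR / (R − 1) = 3 / 1.5 = 2 dB.
Threshold = output − output overshoot = 8 − 2 = 6 dBu.

6 dBu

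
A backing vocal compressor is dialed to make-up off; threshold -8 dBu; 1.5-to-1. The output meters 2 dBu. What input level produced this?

7 dBu

That's 10 dB above the -8 dBu threshold.
Before 1.5:1 compression the overshoot was 10 × 1.5 = 15 dB, so input = -8 + 15 = 7 dBu.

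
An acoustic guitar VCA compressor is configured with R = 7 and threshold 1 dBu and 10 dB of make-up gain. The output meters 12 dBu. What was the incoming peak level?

Stripping the +10 dB make-up gives 2 dBu at the gain stage.
The compressed level sits 2 − 1 = 1 dB over threshold.
Undo the ratio: input overshoot = 1 × 7 = 7 dB, giving input = 8 dBu.

8 dBu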